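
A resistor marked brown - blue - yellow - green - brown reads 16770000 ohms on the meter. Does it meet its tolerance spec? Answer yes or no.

no

Brown → 1 (first significant figure)
Blue → 6 (second significant figure)
Yellow → 4 (third significant figure)
Green → ×10^5 multiplier
Brown → ±1% tolerance
164 × 100000 = 16400000 Ω
Allowed range: 16236000 Ω to 16564000 Ω.
16770000 ohms lies outside that range.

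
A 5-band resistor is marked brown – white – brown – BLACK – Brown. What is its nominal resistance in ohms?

191 Ω

Brown → 1 (first significant figure)
White → 9 (second significant figure)
Brown → 1 (third significant figure)
Black → ×1 multiplier
191 × 1 = 191 Ω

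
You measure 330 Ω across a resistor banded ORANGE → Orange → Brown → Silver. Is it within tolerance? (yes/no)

Orange → 3 (first significant figure)
Orange → 3 (second significant figure)
Brown → ×10 multiplier
Silver → ±10% tolerance
33 × 10 = 330 Ω
Allowed range: 297 Ω to 363 Ω.
330 Ω lies inside that range.

yes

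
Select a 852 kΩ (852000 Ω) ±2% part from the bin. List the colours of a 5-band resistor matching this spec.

grey, green, red, orange, red

852000 Ω = 852 × 10^3.
8 → grey
5 → green
2 → red
Multiplier 10^3 → orange.
±2% tolerance → red.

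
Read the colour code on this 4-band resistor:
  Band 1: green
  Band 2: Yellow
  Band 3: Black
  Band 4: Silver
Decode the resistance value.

54 Ω

Green → 5 (first significant figure)
Yellow → 4 (second significant figure)
Black → ×1 multiplier
54 × 1 = 54 Ω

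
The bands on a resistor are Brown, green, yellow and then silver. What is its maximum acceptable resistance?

165000 Ω

Brown → 1 (first significant figure)
Green → 5 (second significant figure)
Yellow → ×10^4 multiplier
Silver → ±10% tolerance
15 × 10000 = 150000 Ω
Maximum = 150000 × (1 + 10/100) = 165000 Ω.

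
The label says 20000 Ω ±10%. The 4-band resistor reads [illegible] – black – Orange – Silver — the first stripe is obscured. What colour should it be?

red

20000 Ω = 20 × 10^3.
The first band gives digit 2 of the significand, and 2 is red.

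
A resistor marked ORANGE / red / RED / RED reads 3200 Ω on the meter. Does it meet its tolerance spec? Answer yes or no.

yes

Orange → 3 (first significant figure)
Red → 2 (second significant figure)
Red → ×10^2 multiplier
Red → ±2% tolerance
32 × 100 = 3200 Ω
Allowed range: 3136 Ω to 3264 Ω.
3200 Ω lies inside that range.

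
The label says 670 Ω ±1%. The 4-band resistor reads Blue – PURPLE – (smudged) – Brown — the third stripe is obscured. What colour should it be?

brown

670 Ω = 67 × 10^1.
The third band is the multiplier, 10^1, which is brown.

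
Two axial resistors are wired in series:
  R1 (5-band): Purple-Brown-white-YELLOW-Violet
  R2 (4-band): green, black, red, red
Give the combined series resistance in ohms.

7195000 Ω

R1: violet, brown, white → 719; yellow ×10^4 → 7190000 Ω.
R2: green, black → 50; red ×10^2 → 5000 Ω.
Series: 7190000 + 5000 = 7195000 Ω.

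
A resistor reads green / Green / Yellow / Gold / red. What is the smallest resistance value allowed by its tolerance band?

54.292 Ω

Green → 5 (first significant figure)
Green → 5 (second significant figure)
Yellow → 4 (third significant figure)
Gold → ×0.1 multiplier
Red → ±2% tolerance
554 × 0.1 = 55.4 Ω
Smallest = 55.4 × (1 − 2/100) = 54.292 Ω.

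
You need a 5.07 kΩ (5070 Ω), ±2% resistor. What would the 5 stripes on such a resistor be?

5070 Ω = 507 × 10^1.
5 → green
0 → black
7 → violet
Multiplier 10^1 → brown.
±2% tolerance → red.

green, black, violet, brown, red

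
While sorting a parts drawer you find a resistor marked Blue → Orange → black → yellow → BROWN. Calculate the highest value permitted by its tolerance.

Blue → 6 (first significant figure)
Orange → 3 (second significant figure)
Black → 0 (third significant figure)
Yellow → ×10^4 multiplier
Brown → ±1% tolerance
630 × 10000 = 6300000 Ω
Highest = 6300000 × (1 + 1/100) = 6363000 Ω.

6363000 Ω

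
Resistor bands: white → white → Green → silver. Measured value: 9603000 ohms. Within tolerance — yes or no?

yes

White → 9 (first significant figure)
White → 9 (second significant figure)
Green → ×10^5 multiplier
Silver → ±10% tolerance
99 × 100000 = 9900000 Ω
Allowed range: 8910000 Ω to 10890000 Ω.
9603000 ohms lies inside that range.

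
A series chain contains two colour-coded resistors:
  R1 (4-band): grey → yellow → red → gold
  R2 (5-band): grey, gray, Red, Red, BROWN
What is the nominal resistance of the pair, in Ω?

R1: grey, yellow → 84; red ×10^2 → 8400 Ω.
R2: grey, grey, red → 882; red ×10^2 → 88200 Ω.
Series: 8400 + 88200 = 96600 Ω.

96600 Ω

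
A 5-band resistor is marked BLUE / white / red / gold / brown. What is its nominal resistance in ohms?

69.2 Ω

Blue → 6 (first significant figure)
White → 9 (second significant figure)
Red → 2 (third significant figure)
Gold → ×0.1 multiplier
692 × 0.1 = 69.2 Ω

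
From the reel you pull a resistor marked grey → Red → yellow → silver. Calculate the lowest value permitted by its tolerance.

738000 Ω

Grey → 8 (first significant figure)
Red → 2 (second significant figure)
Yellow → ×10^4 multiplier
Silver → ±10% tolerance
82 × 10000 = 820000 Ω
Lowest = 820000 × (1 − 10/100) = 738000 Ω.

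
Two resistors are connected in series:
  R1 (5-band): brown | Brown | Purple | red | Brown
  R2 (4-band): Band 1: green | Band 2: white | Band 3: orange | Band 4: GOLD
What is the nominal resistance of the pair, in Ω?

70700 Ω

R1: brown, brown, violet → 117; red ×10^2 → 11700 Ω.
R2: green, white → 59; orange ×10^3 → 59000 Ω.
Series: 11700 + 59000 = 70700 Ω.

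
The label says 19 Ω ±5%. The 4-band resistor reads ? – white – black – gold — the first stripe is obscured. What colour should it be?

brown

19 Ω = 19 × 10^0.
The first band gives digit 1 of the significand, and 1 is brown.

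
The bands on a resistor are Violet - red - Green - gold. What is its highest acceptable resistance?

7560000 Ω

Violet → 7 (first significant figure)
Red → 2 (second significant figure)
Green → ×10^5 multiplier
Gold → ±5% tolerance
72 × 100000 = 7200000 Ω
Highest = 7200000 × (1 + 5/100) = 7560000 Ω.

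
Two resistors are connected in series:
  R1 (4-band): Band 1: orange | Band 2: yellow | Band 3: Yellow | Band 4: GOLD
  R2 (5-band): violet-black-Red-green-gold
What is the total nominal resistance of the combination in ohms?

70540000 Ω

R1: orange, yellow → 34; yellow ×10^4 → 340000 Ω.
R2: violet, black, red → 702; green ×10^5 → 70200000 Ω.
Series: 340000 + 70200000 = 70540000 Ω.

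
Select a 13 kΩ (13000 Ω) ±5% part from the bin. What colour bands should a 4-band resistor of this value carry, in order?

13000 Ω = 13 × 10^3.
1 → brown
3 → orange
Multiplier 10^3 → orange.
±5% tolerance → gold.

brown, orange, orange, gold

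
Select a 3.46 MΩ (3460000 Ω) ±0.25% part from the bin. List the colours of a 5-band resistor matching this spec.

3460000 Ω = 346 × 10^4.
3 → orange
4 → yellow
6 → blue
Multiplier 10^4 → yellow.
±0.25% tolerance → blue.

orange, yellow, blue, yellow, blue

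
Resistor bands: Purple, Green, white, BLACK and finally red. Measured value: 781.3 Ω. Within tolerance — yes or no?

Violet → 7 (first significant figure)
Green → 5 (second significant figure)
White → 9 (third significant figure)
Black → ×1 multiplier
Red → ±2% tolerance
759 × 1 = 759 Ω
Allowed range: 743.82 Ω to 774.18 Ω.
781.3 Ω lies outside that range.

no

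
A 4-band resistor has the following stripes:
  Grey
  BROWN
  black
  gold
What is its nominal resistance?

Grey → 8 (first significant figure)
Brown → 1 (second significant figure)
Black → ×1 multiplier
81 × 1 = 81 Ω

81 Ω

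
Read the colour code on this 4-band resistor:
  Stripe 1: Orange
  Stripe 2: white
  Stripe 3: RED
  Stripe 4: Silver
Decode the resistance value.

Orange → 3 (first significant figure)
White → 9 (second significant figure)
Red → ×10^2 multiplier
39 × 100 = 3900 Ω

3900 Ω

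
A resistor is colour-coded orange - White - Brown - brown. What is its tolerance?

The last band, brown, is the tolerance band.
Brown corresponds to ±1%.

±1%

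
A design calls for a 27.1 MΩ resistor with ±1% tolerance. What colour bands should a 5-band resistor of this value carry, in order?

red, violet, brown, green, brown

27100000 Ω = 271 × 10^5.
2 → red
7 → violet
1 → brown
Multiplier 10^5 → green.
±1% tolerance → brown.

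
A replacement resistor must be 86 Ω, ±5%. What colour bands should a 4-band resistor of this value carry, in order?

86 Ω = 86 × 10^0.
8 → grey
6 → blue
Multiplier 10^0 → black.
±5% tolerance → gold.

grey, blue, black, gold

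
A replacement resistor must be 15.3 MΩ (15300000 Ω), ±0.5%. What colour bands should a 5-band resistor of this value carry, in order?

15300000 Ω = 153 × 10^5.
1 → brown
5 → green
3 → orange
Multiplier 10^5 → green.
±0.5% tolerance → green.

brown, green, orange, green, green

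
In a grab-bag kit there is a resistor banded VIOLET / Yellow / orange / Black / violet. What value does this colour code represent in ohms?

Violet → 7 (first significant figure)
Yellow → 4 (second significant figure)
Orange → 3 (third significant figure)
Black → ×1 multiplier
743 × 1 = 743 Ω

743 Ω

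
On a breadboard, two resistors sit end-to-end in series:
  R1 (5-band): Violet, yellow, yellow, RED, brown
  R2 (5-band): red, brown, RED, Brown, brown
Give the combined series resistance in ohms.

R1: violet, yellow, yellow → 744; red ×10^2 → 74400 Ω.
R2: red, brown, red → 212; brown ×10 → 2120 Ω.
Series: 74400 + 2120 = 76520 Ω.

76520 Ω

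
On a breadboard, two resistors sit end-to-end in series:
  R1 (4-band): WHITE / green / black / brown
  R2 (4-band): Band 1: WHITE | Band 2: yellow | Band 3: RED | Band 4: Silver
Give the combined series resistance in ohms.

9495 Ω

R1: white, green → 95; black ×1 → 95 Ω.
R2: white, yellow → 94; red ×10^2 → 9400 Ω.
Series: 95 + 9400 = 9495 Ω.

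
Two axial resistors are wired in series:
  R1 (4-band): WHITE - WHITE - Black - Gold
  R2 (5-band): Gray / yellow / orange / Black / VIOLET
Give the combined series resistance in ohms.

R1: white, white → 99; black ×1 → 99 Ω.
R2: grey, yellow, orange → 843; black ×1 → 843 Ω.
Series: 99 + 843 = 942 Ω.

942 Ω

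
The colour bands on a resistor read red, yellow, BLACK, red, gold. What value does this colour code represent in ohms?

Red → 2 (first significant figure)
Yellow → 4 (second significant figure)
Black → 0 (third significant figure)
Red → ×10^2 multiplier
240 × 100 = 24000 Ω

24000 Ω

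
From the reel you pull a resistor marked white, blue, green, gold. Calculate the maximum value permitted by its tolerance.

White → 9 (first significant figure)
Blue → 6 (second significant figure)
Green → ×10^5 multiplier
Gold → ±5% tolerance
96 × 100000 = 9600000 Ω
Maximum = 9600000 × (1 + 5/100) = 10080000 Ω.

10080000 Ω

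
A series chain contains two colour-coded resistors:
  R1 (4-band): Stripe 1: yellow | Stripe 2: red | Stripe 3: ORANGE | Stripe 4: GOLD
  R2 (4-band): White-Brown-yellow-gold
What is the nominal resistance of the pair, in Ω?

952000 Ω

R1: yellow, red → 42; orange ×10^3 → 42000 Ω.
R2: white, brown → 91; yellow ×10^4 → 910000 Ω.
Series: 42000 + 910000 = 952000 Ω.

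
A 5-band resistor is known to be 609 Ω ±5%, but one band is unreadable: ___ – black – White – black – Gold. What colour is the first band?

609 Ω = 609 × 10^0.
The first band gives digit 6 of the significand, and 6 is blue.

blue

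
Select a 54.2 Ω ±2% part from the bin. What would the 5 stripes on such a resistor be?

54.2 Ω = 542 × 10^-1.
5 → green
4 → yellow
2 → red
Multiplier 10^-1 → gold.
±2% tolerance → red.

green, yellow, red, gold, red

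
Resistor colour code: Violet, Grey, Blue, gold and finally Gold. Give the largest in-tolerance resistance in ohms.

82.53 Ω

Violet → 7 (first significant figure)
Grey → 8 (second significant figure)
Blue → 6 (third significant figure)
Gold → ×0.1 multiplier
Gold → ±5% tolerance
786 × 0.1 = 78.6 Ω
Largest = 78.6 × (1 + 5/100) = 82.53 Ω.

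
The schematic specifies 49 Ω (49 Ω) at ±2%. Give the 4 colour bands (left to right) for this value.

49 Ω = 49 × 10^0.
4 → yellow
9 → white
Multiplier 10^0 → black.
±2% tolerance → red.

yellow, white, black, red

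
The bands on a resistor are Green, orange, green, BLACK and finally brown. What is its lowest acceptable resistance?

Green → 5 (first significant figure)
Orange → 3 (second significant figure)
Green → 5 (third significant figure)
Black → ×1 multiplier
Brown → ±1% tolerance
535 × 1 = 535 Ω
Lowest = 535 × (1 − 1/100) = 529.65 Ω.

529.65 Ω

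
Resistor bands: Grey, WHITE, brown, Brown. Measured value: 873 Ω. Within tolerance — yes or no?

Grey → 8 (first significant figure)
White → 9 (second significant figure)
Brown → ×10 multiplier
Brown → ±1% tolerance
89 × 10 = 890 Ω
Allowed range: 881.1 Ω to 898.9 Ω.
873 Ω lies outside that range.

no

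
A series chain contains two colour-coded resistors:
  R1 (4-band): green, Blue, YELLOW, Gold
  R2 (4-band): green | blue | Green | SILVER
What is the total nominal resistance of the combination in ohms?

6160000 Ω

R1: green, blue → 56; yellow ×10^4 → 560000 Ω.
R2: green, blue → 56; green ×10^5 → 5600000 Ω.
Series: 560000 + 5600000 = 6160000 Ω.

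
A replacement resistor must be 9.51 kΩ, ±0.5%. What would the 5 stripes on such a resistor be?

9510 Ω = 951 × 10^1.
9 → white
5 → green
1 → brown
Multiplier 10^1 → brown.
±0.5% tolerance → green.

white, green, brown, brown, green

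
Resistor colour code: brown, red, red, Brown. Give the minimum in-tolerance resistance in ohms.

1188 Ω

Brown → 1 (first significant figure)
Red → 2 (second significant figure)
Red → ×10^2 multiplier
Brown → ±1% tolerance
12 × 100 = 1200 Ω
Minimum = 1200 × (1 − 1/100) = 1188 Ω.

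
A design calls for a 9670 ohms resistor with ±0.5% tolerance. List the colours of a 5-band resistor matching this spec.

9670 Ω = 967 × 10^1.
9 → white
6 → blue
7 → violet
Multiplier 10^1 → brown.
±0.5% tolerance → green.

white, blue, violet, brown, green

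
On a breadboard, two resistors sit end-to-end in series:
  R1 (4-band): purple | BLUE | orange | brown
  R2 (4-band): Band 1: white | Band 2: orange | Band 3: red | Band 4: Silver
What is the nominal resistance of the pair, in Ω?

R1: violet, blue → 76; orange ×10^3 → 76000 Ω.
R2: white, orange → 93; red ×10^2 → 9300 Ω.
Series: 76000 + 9300 = 85300 Ω.

85300 Ω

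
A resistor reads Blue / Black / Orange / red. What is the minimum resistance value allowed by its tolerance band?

Blue → 6 (first significant figure)
Black → 0 (second significant figure)
Orange → ×10^3 multiplier
Red → ±2% tolerance
60 × 1000 = 60000 Ω
Minimum = 60000 × (1 − 2/100) = 58800 Ω.

58800 Ω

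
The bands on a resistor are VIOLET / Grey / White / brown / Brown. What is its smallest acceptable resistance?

7811.1 Ω

Violet → 7 (first significant figure)
Grey → 8 (second significant figure)
White → 9 (third significant figure)
Brown → ×10 multiplier
Brown → ±1% tolerance
789 × 10 = 7890 Ω
Smallest = 7890 × (1 − 1/100) = 7811.1 Ω.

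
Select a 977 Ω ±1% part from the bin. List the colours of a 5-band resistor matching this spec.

977 Ω = 977 × 10^0.
9 → white
7 → violet
7 → violet
Multiplier 10^0 → black.
±1% tolerance → brown.

white, violet, violet, black, brown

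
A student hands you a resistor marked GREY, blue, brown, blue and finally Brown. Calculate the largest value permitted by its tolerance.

Grey → 8 (first significant figure)
Blue → 6 (second significant figure)
Brown → 1 (third significant figure)
Blue → ×10^6 multiplier
Brown → ±1% tolerance
861 × 1000000 = 861000000 Ω
Largest = 861000000 × (1 + 1/100) = 869610000 Ω.

869610000 Ω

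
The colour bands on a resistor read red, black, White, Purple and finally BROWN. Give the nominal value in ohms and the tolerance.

2090000000 Ω ±1%

Red → 2 (first significant figure)
Black → 0 (second significant figure)
White → 9 (third significant figure)
Violet → ×10^7 multiplier
Brown → ±1% tolerance
209 × 10000000 = 2090000000 Ω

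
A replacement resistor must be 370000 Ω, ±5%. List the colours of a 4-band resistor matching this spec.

orange, violet, yellow, gold

370000 Ω = 37 × 10^4.
3 → orange
7 → violet
Multiplier 10^4 → yellow.
±5% tolerance → gold.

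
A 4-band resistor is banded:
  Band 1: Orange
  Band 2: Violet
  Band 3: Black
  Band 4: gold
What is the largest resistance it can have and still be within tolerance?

Orange → 3 (first significant figure)
Violet → 7 (second significant figure)
Black → ×1 multiplier
Gold → ±5% tolerance
37 × 1 = 37 Ω
Largest = 37 × (1 + 5/100) = 38.85 Ω.

38.85 Ω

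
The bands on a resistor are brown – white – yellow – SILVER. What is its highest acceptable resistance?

Brown → 1 (first significant figure)
White → 9 (second significant figure)
Yellow → ×10^4 multiplier
Silver → ±10% tolerance
19 × 10000 = 190000 Ω
Highest = 190000 × (1 + 10/100) = 209000 Ω.

209000 Ω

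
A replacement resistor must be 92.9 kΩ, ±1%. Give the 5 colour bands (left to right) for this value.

white, red, white, red, brown

92900 Ω = 929 × 10^2.
9 → white
2 → red
9 → white
Multiplier 10^2 → red.
±1% tolerance → brown.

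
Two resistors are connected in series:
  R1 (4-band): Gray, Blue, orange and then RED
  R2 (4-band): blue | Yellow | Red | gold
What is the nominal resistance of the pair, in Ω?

R1: grey, blue → 86; orange ×10^3 → 86000 Ω.
R2: blue, yellow → 64; red ×10^2 → 6400 Ω.
Series: 86000 + 6400 = 92400 Ω.

92400 Ω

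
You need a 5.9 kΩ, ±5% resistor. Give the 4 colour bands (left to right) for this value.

5900 Ω = 59 × 10^2.
5 → green
9 → white
Multiplier 10^2 → red.
±5% tolerance → gold.

green, white, red, gold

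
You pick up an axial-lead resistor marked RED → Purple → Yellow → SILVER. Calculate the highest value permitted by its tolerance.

297000 Ω

Red → 2 (first significant figure)
Violet → 7 (second significant figure)
Yellow → ×10^4 multiplier
Silver → ±10% tolerance
27 × 10000 = 270000 Ω
Highest = 270000 × (1 + 10/100) = 297000 Ω.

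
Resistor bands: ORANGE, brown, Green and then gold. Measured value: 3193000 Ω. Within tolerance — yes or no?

Orange → 3 (first significant figure)
Brown → 1 (second significant figure)
Green → ×10^5 multiplier
Gold → ±5% tolerance
31 × 100000 = 3100000 Ω
Allowed range: 2945000 Ω to 3255000 Ω.
3193000 Ω lies inside that range.

yes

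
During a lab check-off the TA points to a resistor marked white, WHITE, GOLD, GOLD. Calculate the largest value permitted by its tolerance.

10.395 Ω

White → 9 (first significant figure)
White → 9 (second significant figure)
Gold → ×0.1 multiplier
Gold → ±5% tolerance
99 × 0.1 = 9.9 Ω
Largest = 9.9 × (1 + 5/100) = 10.395 Ω.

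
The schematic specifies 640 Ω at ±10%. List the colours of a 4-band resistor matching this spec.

blue, yellow, brown, silver

640 Ω = 64 × 10^1.
6 → blue
4 → yellow
Multiplier 10^1 → brown.
±10% tolerance → silver.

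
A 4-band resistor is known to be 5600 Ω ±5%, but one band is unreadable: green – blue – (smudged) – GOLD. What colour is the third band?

5600 Ω = 56 × 10^2.
The third band is the multiplier, 10^2, which is red.

red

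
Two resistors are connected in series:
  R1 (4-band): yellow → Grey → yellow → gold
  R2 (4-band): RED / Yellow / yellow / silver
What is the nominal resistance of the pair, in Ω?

R1: yellow, grey → 48; yellow ×10^4 → 480000 Ω.
R2: red, yellow → 24; yellow ×10^4 → 240000 Ω.
Series: 480000 + 240000 = 720000 Ω.

720000 Ω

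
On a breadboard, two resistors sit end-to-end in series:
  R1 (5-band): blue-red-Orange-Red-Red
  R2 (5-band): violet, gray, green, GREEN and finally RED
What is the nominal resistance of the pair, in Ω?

R1: blue, red, orange → 623; red ×10^2 → 62300 Ω.
R2: violet, grey, green → 785; green ×10^5 → 78500000 Ω.
Series: 62300 + 78500000 = 78562300 Ω.

78562300 Ω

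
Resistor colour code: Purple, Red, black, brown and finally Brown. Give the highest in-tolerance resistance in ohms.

7272 Ω

Violet → 7 (first significant figure)
Red → 2 (second significant figure)
Black → 0 (third significant figure)
Brown → ×10 multiplier
Brown → ±1% tolerance
720 × 10 = 7200 Ω
Highest = 7200 × (1 + 1/100) = 7272 Ω.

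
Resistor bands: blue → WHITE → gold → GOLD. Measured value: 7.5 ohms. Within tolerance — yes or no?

Blue → 6 (first significant figure)
White → 9 (second significant figure)
Gold → ×0.1 multiplier
Gold → ±5% tolerance
69 × 0.1 = 6.9 Ω
Allowed range: 6.555 Ω to 7.245 Ω.
7.5 ohms lies outside that range.

no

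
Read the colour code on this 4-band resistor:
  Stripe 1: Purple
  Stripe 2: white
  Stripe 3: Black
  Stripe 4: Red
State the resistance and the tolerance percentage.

79 Ω ±2%

Violet → 7 (first significant figure)
White → 9 (second significant figure)
Black → ×1 multiplier
Red → ±2% tolerance
79 × 1 = 79 Ω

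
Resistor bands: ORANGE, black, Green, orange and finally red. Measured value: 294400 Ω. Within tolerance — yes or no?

Orange → 3 (first significant figure)
Black → 0 (second significant figure)
Green → 5 (third significant figure)
Orange → ×10^3 multiplier
Red → ±2% tolerance
305 × 1000 = 305000 Ω
Allowed range: 298900 Ω to 311100 Ω.
294400 Ω lies outside that range.

no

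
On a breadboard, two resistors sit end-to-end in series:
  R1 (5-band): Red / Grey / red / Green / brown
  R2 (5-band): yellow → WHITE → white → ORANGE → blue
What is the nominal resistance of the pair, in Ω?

28699000 Ω

R1: red, grey, red → 282; green ×10^5 → 28200000 Ω.
R2: yellow, white, white → 499; orange ×10^3 → 499000 Ω.
Series: 28200000 + 499000 = 28699000 Ω.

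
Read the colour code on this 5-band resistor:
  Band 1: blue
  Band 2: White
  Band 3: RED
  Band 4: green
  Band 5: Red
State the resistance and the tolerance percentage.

Blue → 6 (first significant figure)
White → 9 (second significant figure)
Red → 2 (third significant figure)
Green → ×10^5 multiplier
Red → ±2% tolerance
692 × 100000 = 69200000 Ω

69200000 Ω ±2%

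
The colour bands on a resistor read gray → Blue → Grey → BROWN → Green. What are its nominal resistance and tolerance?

Grey → 8 (first significant figure)
Blue → 6 (second significant figure)
Grey → 8 (third significant figure)
Brown → ×10 multiplier
Green → ±0.5% tolerance
868 × 10 = 8680 Ω

8680 Ω ±0.5%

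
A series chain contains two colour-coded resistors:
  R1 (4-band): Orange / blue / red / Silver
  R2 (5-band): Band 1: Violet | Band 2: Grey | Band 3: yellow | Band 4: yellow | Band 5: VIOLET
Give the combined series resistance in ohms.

R1: orange, blue → 36; red ×10^2 → 3600 Ω.
R2: violet, grey, yellow → 784; yellow ×10^4 → 7840000 Ω.
Series: 3600 + 7840000 = 7843600 Ω.

7843600 Ω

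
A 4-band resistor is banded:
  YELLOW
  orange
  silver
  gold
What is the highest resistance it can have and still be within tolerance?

0.4515 Ω

Yellow → 4 (first significant figure)
Orange → 3 (second significant figure)
Silver → ×0.01 multiplier
Gold → ±5% tolerance
43 × 0.01 = 0.43 Ω
Highest = 0.43 × (1 + 5/100) = 0.4515 Ω.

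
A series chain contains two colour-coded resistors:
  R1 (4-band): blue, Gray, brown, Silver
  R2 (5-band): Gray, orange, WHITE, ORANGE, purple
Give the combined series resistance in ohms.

R1: blue, grey → 68; brown ×10 → 680 Ω.
R2: grey, orange, white → 839; orange ×10^3 → 839000 Ω.
Series: 680 + 839000 = 839680 Ω.

839680 Ω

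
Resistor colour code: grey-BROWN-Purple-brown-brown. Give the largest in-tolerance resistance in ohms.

Grey → 8 (first significant figure)
Brown → 1 (second significant figure)
Violet → 7 (third significant figure)
Brown → ×10 multiplier
Brown → ±1% tolerance
817 × 10 = 8170 Ω
Largest = 8170 × (1 + 1/100) = 8251.7 Ω.

8251.7 Ω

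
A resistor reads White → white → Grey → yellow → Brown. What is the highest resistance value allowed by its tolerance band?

10079800 Ω

White → 9 (first significant figure)
White → 9 (second significant figure)
Grey → 8 (third significant figure)
Yellow → ×10^4 multiplier
Brown → ±1% tolerance
998 × 10000 = 9980000 Ω
Highest = 9980000 × (1 + 1/100) = 10079800 Ω.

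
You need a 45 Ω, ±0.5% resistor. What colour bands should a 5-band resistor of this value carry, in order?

yellow, green, black, gold, green

45 Ω = 450 × 10^-1.
4 → yellow
5 → green
0 → black
Multiplier 10^-1 → gold.
±0.5% tolerance → green.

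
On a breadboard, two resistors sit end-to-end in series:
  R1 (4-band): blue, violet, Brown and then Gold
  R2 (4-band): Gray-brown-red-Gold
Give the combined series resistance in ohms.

8770 Ω

R1: blue, violet → 67; brown ×10 → 670 Ω.
R2: grey, brown → 81; red ×10^2 → 8100 Ω.
Series: 670 + 8100 = 8770 Ω.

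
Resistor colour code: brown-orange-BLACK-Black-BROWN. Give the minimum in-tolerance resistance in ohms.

128.7 Ω

Brown → 1 (first significant figure)
Orange → 3 (second significant figure)
Black → 0 (third significant figure)
Black → ×1 multiplier
Brown → ±1% tolerance
130 × 1 = 130 Ω
Minimum = 130 × (1 − 1/100) = 128.7 Ω.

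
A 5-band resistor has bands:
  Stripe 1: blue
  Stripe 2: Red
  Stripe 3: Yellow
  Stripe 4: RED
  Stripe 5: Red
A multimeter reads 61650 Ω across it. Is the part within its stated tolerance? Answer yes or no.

yes

Blue → 6 (first significant figure)
Red → 2 (second significant figure)
Yellow → 4 (third significant figure)
Red → ×10^2 multiplier
Red → ±2% tolerance
624 × 100 = 62400 Ω
Allowed range: 61152 Ω to 63648 Ω.
61650 Ω lies inside that range.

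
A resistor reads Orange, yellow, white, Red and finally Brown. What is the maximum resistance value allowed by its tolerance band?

35249 Ω

Orange → 3 (first significant figure)
Yellow → 4 (second significant figure)
White → 9 (third significant figure)
Red → ×10^2 multiplier
Brown → ±1% tolerance
349 × 100 = 34900 Ω
Maximum = 34900 × (1 + 1/100) = 35249 Ω.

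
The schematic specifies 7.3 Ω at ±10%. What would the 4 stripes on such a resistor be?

7.3 Ω = 73 × 10^-1.
7 → violet
3 → orange
Multiplier 10^-1 → gold.
±10% tolerance → silver.

violet, orange, gold, silver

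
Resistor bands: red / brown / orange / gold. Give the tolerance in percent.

The last band, gold, is the tolerance band.
Gold corresponds to ±5%.

±5%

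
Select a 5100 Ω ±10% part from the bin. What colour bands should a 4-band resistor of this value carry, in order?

5100 Ω = 51 × 10^2.
5 → green
1 → brown
Multiplier 10^2 → red.
±10% tolerance → silver.

green, brown, red, silver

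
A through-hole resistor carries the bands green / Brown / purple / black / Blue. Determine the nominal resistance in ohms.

Green → 5 (first significant figure)
Brown → 1 (second significant figure)
Violet → 7 (third significant figure)
Black → ×1 multiplier
517 × 1 = 517 Ω

517 Ω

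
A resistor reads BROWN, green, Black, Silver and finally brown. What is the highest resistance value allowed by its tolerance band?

1.515 Ω

Brown → 1 (first significant figure)
Green → 5 (second significant figure)
Black → 0 (third significant figure)
Silver → ×0.01 multiplier
Brown → ±1% tolerance
150 × 0.01 = 1.5 Ω
Highest = 1.5 × (1 + 1/100) = 1.515 Ω.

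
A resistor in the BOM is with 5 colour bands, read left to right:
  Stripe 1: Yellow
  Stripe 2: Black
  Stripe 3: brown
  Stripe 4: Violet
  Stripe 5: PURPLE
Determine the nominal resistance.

4010000000 Ω

Yellow → 4 (first significant figure)
Black → 0 (second significant figure)
Brown → 1 (third significant figure)
Violet → ×10^7 multiplier
401 × 10000000 = 4010000000 Ω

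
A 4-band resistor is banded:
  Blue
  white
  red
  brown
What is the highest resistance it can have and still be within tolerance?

Blue → 6 (first significant figure)
White → 9 (second significant figure)
Red → ×10^2 multiplier
Brown → ±1% tolerance
69 × 100 = 6900 Ω
Highest = 6900 × (1 + 1/100) = 6969 Ω.

6969 Ω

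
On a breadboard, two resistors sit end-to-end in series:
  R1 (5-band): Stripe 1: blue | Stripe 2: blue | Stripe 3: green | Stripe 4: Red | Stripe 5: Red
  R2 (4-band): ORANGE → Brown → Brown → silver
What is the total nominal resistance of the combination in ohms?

66810 Ω

R1: blue, blue, green → 665; red ×10^2 → 66500 Ω.
R2: orange, brown → 31; brown ×10 → 310 Ω.
Series: 66500 + 310 = 66810 Ω.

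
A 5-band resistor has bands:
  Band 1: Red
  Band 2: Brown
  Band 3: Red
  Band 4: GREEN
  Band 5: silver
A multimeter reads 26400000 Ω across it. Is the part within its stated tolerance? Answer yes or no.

Red → 2 (first significant figure)
Brown → 1 (second significant figure)
Red → 2 (third significant figure)
Green → ×10^5 multiplier
Silver → ±10% tolerance
212 × 100000 = 21200000 Ω
Allowed range: 19080000 Ω to 23320000 Ω.
26400000 Ω lies outside that range.

no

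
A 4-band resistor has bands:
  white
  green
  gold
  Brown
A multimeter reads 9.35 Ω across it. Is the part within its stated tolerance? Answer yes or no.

no

White → 9 (first significant figure)
Green → 5 (second significant figure)
Gold → ×0.1 multiplier
Brown → ±1% tolerance
95 × 0.1 = 9.5 Ω
Allowed range: 9.405 Ω to 9.595 Ω.
9.35 Ω lies outside that range.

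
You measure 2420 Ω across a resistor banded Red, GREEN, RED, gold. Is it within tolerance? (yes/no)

Red → 2 (first significant figure)
Green → 5 (second significant figure)
Red → ×10^2 multiplier
Gold → ±5% tolerance
25 × 100 = 2500 Ω
Allowed range: 2375 Ω to 2625 Ω.
2420 Ω lies inside that range.

yes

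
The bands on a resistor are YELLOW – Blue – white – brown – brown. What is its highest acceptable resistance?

4736.9 Ω

Yellow → 4 (first significant figure)
Blue → 6 (second significant figure)
White → 9 (third significant figure)
Brown → ×10 multiplier
Brown → ±1% tolerance
469 × 10 = 4690 Ω
Highest = 4690 × (1 + 1/100) = 4736.9 Ω.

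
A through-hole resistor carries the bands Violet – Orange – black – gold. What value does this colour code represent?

Violet → 7 (first significant figure)
Orange → 3 (second significant figure)
Black → ×1 multiplier
73 × 1 = 73 Ω

73 Ω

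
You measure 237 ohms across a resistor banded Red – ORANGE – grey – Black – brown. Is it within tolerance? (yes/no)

yes

Red → 2 (first significant figure)
Orange → 3 (second significant figure)
Grey → 8 (third significant figure)
Black → ×1 multiplier
Brown → ±1% tolerance
238 × 1 = 238 Ω
Allowed range: 235.62 Ω to 240.38 Ω.
237 ohms lies inside that range.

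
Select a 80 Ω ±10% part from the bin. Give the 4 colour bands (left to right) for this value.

grey, black, black, silver

80 Ω = 80 × 10^0.
8 → grey
0 → black
Multiplier 10^0 → black.
±10% tolerance → silver.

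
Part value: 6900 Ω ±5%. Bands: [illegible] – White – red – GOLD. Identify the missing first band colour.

6900 Ω = 69 × 10^2.
The first band gives digit 6 of the significand, and 6 is blue.

blue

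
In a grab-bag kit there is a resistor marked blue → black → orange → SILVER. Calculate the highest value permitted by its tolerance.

66000 Ω

Blue → 6 (first significant figure)
Black → 0 (second significant figure)
Orange → ×10^3 multiplier
Silver → ±10% tolerance
60 × 1000 = 60000 Ω
Highest = 60000 × (1 + 10/100) = 66000 Ω.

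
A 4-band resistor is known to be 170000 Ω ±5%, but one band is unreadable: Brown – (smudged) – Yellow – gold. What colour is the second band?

violet

170000 Ω = 17 × 10^4.
The second band gives digit 7 of the significand, and 7 is violet.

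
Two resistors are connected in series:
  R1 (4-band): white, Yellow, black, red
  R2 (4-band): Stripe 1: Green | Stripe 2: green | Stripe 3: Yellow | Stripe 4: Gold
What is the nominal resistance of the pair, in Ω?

R1: white, yellow → 94; black ×1 → 94 Ω.
R2: green, green → 55; yellow ×10^4 → 550000 Ω.
Series: 94 + 550000 = 550094 Ω.

550094 Ω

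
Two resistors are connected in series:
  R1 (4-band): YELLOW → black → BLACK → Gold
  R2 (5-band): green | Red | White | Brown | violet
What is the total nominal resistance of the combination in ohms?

R1: yellow, black → 40; black ×1 → 40 Ω.
R2: green, red, white → 529; brown ×10 → 5290 Ω.
Series: 40 + 5290 = 5330 Ω.

5330 Ω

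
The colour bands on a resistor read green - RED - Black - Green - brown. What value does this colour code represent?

52000000 Ω

Green → 5 (first significant figure)
Red → 2 (second significant figure)
Black → 0 (third significant figure)
Green → ×10^5 multiplier
520 × 100000 = 52000000 Ω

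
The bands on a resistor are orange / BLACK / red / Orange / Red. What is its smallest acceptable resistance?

Orange → 3 (first significant figure)
Black → 0 (second significant figure)
Red → 2 (third significant figure)
Orange → ×10^3 multiplier
Red → ±2% tolerance
302 × 1000 = 302000 Ω
Smallest = 302000 × (1 − 2/100) = 295960 Ω.

295960 Ω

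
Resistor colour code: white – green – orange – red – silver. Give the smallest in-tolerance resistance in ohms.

White → 9 (first significant figure)
Green → 5 (second significant figure)
Orange → 3 (third significant figure)
Red → ×10^2 multiplier
Silver → ±10% tolerance
953 × 100 = 95300 Ω
Smallest = 95300 × (1 − 10/100) = 85770 Ω.

85770 Ω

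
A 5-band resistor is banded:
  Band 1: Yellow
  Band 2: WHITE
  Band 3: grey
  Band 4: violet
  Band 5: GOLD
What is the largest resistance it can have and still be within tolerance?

Yellow → 4 (first significant figure)
White → 9 (second significant figure)
Grey → 8 (third significant figure)
Violet → ×10^7 multiplier
Gold → ±5% tolerance
498 × 10000000 = 4980000000 Ω
Largest = 4980000000 × (1 + 5/100) = 5229000000 Ω.

5229000000 Ω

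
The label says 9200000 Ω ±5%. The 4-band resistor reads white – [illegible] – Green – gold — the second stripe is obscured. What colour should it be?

9200000 Ω = 92 × 10^5.
The second band gives digit 2 of the significand, and 2 is red.

red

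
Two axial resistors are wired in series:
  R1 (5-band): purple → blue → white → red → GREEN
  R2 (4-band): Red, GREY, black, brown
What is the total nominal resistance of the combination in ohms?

R1: violet, blue, white → 769; red ×10^2 → 76900 Ω.
R2: red, grey → 28; black ×1 → 28 Ω.
Series: 76900 + 28 = 76928 Ω.

76928 Ω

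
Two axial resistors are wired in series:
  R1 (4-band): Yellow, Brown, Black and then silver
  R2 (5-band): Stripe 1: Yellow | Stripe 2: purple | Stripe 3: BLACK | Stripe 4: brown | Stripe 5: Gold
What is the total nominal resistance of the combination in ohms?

4741 Ω

R1: yellow, brown → 41; black ×1 → 41 Ω.
R2: yellow, violet, black → 470; brown ×10 → 4700 Ω.
Series: 41 + 4700 = 4741 Ω.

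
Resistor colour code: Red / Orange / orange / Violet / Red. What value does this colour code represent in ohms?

Red → 2 (first significant figure)
Orange → 3 (second significant figure)
Orange → 3 (third significant figure)
Violet → ×10^7 multiplier
233 × 10000000 = 2330000000 Ω

2330000000 Ω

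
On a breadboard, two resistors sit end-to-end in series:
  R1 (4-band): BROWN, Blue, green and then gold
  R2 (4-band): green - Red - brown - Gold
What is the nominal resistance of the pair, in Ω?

1600520 Ω

R1: brown, blue → 16; green ×10^5 → 1600000 Ω.
R2: green, red → 52; brown ×10 → 520 Ω.
Series: 1600000 + 520 = 1600520 Ω.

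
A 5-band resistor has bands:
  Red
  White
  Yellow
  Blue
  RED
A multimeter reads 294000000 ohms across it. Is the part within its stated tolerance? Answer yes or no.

Red → 2 (first significant figure)
White → 9 (second significant figure)
Yellow → 4 (third significant figure)
Blue → ×10^6 multiplier
Red → ±2% tolerance
294 × 1000000 = 294000000 Ω
Allowed range: 288120000 Ω to 299880000 Ω.
294000000 ohms lies inside that range.

yes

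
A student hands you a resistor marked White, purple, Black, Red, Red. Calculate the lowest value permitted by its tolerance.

White → 9 (first significant figure)
Violet → 7 (second significant figure)
Black → 0 (third significant figure)
Red → ×10^2 multiplier
Red → ±2% tolerance
970 × 100 = 97000 Ω
Lowest = 97000 × (1 − 2/100) = 95060 Ω.

95060 Ω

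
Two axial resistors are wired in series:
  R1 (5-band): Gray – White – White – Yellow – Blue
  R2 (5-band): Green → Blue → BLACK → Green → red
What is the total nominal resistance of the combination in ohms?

R1: grey, white, white → 899; yellow ×10^4 → 8990000 Ω.
R2: green, blue, black → 560; green ×10^5 → 56000000 Ω.
Series: 8990000 + 56000000 = 64990000 Ω.

64990000 Ω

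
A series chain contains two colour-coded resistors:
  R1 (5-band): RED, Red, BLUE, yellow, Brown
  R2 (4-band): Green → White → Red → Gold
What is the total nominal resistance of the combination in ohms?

2265900 Ω

R1: red, red, blue → 226; yellow ×10^4 → 2260000 Ω.
R2: green, white → 59; red ×10^2 → 5900 Ω.
Series: 2260000 + 5900 = 2265900 Ω.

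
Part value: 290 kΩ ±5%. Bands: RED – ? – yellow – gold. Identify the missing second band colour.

290000 Ω = 29 × 10^4.
The second band gives digit 9 of the significand, and 9 is white.

white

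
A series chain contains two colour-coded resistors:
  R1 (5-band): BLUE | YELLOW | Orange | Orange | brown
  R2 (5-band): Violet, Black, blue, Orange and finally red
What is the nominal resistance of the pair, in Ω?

R1: blue, yellow, orange → 643; orange ×10^3 → 643000 Ω.
R2: violet, black, blue → 706; orange ×10^3 → 706000 Ω.
Series: 643000 + 706000 = 1349000 Ω.

1349000 Ω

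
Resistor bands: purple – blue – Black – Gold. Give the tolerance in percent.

±5%

The last band, gold, is the tolerance band.
Gold corresponds to ±5%.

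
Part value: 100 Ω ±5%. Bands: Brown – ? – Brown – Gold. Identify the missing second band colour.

black

100 Ω = 10 × 10^1.
The second band gives digit 0 of the significand, and 0 is black.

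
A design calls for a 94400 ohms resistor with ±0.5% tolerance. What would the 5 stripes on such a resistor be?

94400 Ω = 944 × 10^2.
9 → white
4 → yellow
4 → yellow
Multiplier 10^2 → red.
±0.5% tolerance → green.

white, yellow, yellow, red, green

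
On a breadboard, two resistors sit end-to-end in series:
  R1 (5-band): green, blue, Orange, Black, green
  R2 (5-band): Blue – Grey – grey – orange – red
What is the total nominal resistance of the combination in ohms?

R1: green, blue, orange → 563; black ×1 → 563 Ω.
R2: blue, grey, grey → 688; orange ×10^3 → 688000 Ω.
Series: 563 + 688000 = 688563 Ω.

688563 Ω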